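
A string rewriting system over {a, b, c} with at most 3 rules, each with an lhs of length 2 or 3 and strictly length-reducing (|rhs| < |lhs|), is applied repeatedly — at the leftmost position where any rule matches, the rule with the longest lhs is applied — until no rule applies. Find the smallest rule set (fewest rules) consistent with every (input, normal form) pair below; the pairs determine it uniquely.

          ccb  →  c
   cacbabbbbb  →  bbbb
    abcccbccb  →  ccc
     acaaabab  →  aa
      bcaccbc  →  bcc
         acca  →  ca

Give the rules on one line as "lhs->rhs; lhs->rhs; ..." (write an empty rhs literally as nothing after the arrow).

ab->; ac->; cb->

  | ccb => c
  | cacbabbbbb => cbabbbbb => abbbbb => bbbb
  | abcccbccb => cccbccb => ccccb => ccc
  | acaaabab => aaabab => aaab => aa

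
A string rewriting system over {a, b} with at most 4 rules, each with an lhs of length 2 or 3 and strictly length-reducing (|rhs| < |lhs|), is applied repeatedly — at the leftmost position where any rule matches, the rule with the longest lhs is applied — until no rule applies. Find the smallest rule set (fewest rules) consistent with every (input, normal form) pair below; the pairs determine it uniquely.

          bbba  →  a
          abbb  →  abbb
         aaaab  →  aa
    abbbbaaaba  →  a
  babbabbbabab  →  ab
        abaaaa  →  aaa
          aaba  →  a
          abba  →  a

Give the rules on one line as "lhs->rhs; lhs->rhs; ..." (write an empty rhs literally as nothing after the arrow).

aab->; aba->ba; ba->a; baa->a

  | bbba => bba => ba => a
  | abbb
  | aaaab => aa
  | abbbbaaaba => abbbaaba => abbaba => ababa => baba => aba => ba => a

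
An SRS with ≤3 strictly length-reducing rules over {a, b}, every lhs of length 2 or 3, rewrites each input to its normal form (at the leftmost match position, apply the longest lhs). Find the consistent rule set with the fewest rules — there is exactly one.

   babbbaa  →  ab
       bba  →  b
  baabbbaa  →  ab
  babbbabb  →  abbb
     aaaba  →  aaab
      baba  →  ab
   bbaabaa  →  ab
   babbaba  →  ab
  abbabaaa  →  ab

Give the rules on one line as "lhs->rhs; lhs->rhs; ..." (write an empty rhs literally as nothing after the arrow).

  | babbbaa => abbbaa => abba => ab
  | bba => b
  | baabbbaa => abbbaa => abba => ab
  | babbbabb => abbbabb => abbabb => ababb => abbb

aba->ab; ba->; bab->ab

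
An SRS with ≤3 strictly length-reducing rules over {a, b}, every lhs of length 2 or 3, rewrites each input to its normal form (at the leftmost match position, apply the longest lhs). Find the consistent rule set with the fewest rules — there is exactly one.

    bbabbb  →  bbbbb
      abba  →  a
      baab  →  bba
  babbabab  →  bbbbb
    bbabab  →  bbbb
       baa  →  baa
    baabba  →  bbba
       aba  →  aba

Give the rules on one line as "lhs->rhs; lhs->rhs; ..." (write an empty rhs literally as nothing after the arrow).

  | bbabbb => bbbbb
  | abba => a
  | baab => bba
  | babbabab => bbbabab => bbbbab => bbbbb

aab->ba; abb->; bab->bb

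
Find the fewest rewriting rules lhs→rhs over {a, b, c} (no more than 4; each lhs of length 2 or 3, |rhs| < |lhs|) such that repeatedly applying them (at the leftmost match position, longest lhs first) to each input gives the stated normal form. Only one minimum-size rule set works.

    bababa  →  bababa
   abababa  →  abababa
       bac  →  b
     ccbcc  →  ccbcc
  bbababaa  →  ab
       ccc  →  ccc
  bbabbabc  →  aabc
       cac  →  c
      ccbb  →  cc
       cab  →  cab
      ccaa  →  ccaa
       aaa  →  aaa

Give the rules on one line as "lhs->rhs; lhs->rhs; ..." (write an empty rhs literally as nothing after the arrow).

  | bababa
  | abababa
  | bac => b
  | ccbcc

ac->; baa->c; bb->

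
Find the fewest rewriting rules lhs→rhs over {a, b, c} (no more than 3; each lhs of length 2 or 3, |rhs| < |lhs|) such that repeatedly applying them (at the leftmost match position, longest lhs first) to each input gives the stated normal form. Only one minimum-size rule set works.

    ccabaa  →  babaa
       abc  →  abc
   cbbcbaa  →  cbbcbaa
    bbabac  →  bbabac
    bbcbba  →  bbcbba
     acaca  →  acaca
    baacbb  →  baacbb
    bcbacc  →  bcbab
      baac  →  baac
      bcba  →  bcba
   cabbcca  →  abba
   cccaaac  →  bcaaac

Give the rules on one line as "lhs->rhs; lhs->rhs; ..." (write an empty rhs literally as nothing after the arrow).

  | ccabaa => babaa
  | abc
  | cbbcbaa
  | bbabac

cab->a; cc->b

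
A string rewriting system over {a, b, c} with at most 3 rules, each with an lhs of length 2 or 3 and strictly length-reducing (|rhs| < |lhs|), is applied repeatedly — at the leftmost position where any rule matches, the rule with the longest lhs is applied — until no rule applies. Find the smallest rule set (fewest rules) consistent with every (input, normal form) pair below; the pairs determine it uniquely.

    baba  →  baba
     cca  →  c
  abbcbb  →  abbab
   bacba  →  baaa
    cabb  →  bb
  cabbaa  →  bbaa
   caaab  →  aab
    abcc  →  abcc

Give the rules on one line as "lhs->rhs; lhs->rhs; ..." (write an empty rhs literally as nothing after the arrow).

ca->; cb->a

  | baba
  | cca => c
  | abbcbb => abbab
  | bacba => baaa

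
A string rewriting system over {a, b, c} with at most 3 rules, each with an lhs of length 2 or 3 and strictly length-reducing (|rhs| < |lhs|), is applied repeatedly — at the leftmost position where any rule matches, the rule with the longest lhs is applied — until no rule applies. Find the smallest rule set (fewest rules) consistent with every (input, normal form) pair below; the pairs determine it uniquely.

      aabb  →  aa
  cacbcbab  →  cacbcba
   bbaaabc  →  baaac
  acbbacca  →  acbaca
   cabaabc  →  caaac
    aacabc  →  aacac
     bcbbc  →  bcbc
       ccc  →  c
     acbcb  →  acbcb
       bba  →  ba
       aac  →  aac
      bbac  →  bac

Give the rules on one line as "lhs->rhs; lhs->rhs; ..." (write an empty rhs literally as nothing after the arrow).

  | aabb => aab => aa
  | cacbcbab => cacbcba
  | bbaaabc => baaabc => baaac
  | acbbacca => acbacca => acbaca

ab->a; bb->b; cc->c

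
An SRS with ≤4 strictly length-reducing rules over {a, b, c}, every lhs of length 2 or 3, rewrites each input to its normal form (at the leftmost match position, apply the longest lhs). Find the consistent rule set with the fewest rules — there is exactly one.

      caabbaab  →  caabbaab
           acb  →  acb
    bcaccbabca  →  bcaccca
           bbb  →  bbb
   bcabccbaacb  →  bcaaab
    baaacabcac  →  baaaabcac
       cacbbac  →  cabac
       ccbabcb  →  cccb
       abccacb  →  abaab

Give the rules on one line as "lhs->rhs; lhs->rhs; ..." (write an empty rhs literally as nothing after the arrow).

aac->aa; bab->; bcc->ba; cbb->b

  | caabbaab
  | acb
  | bcaccbabca => bcaccca
  | bbb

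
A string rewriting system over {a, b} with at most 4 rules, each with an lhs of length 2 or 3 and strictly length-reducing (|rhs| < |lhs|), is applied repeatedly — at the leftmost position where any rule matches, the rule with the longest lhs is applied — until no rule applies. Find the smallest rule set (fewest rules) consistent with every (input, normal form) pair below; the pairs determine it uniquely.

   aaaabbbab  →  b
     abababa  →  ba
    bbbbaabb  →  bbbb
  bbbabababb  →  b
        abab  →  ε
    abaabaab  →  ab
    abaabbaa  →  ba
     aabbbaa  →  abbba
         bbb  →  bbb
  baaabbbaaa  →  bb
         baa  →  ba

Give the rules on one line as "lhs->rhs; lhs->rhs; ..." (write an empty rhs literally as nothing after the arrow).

  | aaaabbbab => ababbbab => babbbab => bbab => b
  | abababa => bababa => aba => ba
  | bbbbaabb => bbbbabb => bbbb
  | bbbabababb => bbababb => babb => b

aa->a; aaa->ab; aba->ba; bab->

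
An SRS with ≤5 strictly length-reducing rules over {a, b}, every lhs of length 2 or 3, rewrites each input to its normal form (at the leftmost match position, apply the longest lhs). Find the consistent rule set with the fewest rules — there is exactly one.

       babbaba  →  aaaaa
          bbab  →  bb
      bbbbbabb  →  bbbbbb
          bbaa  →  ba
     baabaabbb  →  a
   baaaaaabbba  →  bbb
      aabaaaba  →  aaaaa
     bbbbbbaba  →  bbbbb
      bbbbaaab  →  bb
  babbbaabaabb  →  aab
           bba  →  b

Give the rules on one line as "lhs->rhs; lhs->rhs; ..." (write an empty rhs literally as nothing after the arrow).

  | babbaba => aababa => aaaaa
  | bbab => bb
  | bbbbbabb => bbbbbb
  | bbaa => ba

abb->; baa->b; bab->aa; bba->b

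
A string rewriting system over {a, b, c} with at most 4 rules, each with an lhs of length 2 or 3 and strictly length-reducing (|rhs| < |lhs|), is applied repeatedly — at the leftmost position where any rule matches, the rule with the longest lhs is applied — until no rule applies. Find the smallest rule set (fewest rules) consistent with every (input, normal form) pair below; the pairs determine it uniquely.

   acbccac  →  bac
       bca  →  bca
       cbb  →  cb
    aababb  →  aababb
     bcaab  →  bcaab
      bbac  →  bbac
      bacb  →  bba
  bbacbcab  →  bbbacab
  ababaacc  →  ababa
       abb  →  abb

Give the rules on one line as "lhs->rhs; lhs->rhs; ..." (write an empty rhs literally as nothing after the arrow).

  | acbccac => baccac => bac
  | bca
  | cbb => cb
  | aababb

acb->ba; acc->; cbb->cb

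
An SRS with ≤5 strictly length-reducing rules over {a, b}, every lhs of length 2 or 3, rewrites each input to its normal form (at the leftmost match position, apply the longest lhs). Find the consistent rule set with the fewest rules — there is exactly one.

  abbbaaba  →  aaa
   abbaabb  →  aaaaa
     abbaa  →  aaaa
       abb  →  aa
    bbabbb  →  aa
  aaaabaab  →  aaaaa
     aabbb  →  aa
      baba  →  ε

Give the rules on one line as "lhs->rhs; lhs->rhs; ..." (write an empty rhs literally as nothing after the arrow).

ba->; baa->b; bb->a; bbb->

  | abbbaaba => aaaba => aaa
  | abbaabb => aaaabb => aaaaa
  | abbaa => aaaa
  | abb => aa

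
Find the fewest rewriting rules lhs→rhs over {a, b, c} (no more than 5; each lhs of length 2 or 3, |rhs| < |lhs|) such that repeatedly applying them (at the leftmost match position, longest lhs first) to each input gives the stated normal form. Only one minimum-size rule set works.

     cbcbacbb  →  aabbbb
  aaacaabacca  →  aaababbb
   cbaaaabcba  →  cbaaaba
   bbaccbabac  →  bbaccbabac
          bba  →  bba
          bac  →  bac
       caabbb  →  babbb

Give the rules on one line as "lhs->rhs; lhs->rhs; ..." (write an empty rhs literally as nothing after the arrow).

  | cbcbacbb => aabacbb => aabbbb
  | aaacaabacca => aaababacca => aaababacb => aaababbb
  | cbaaaabcba => cbaaaba
  | bbaccbabac

abc->; acb->bb; ca->b; cbc->aa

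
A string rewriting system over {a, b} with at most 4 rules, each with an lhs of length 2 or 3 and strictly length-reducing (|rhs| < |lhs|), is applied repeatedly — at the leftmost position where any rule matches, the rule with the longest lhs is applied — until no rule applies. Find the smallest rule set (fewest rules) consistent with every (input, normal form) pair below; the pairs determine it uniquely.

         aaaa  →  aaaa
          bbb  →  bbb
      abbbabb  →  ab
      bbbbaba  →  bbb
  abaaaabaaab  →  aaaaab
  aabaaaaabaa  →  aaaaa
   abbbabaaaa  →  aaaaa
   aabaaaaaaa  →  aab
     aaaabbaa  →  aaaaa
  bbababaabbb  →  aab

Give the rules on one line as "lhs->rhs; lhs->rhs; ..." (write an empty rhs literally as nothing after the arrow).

abb->; ba->b; bab->a

  | aaaa
  | bbb
  | abbbabb => babb => ab
  | bbbbaba => bbbaa => bbba => bbb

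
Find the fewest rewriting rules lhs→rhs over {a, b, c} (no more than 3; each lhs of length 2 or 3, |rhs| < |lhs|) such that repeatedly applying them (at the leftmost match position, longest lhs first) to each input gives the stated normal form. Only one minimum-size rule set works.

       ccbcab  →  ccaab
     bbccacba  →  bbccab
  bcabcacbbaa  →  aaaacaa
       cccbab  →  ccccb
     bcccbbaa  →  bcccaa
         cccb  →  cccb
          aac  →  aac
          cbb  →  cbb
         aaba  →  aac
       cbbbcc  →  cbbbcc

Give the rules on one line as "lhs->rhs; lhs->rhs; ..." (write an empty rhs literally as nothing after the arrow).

acc->ab; ba->c; bca->aa

  | ccbcab => ccaab
  | bbccacba => bbccacc => bbccab
  | bcabcacbbaa => aabcacbbaa => aaaacbbaa => aaaacbca => aaaacaa
  | cccbab => ccccb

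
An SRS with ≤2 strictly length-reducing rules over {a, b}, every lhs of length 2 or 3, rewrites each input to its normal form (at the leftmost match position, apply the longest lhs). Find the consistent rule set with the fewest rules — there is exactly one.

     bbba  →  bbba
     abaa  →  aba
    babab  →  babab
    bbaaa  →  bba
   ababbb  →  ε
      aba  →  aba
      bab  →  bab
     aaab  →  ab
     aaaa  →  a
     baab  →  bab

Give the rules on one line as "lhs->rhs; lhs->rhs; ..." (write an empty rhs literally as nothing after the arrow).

  | bbba
  | abaa => aba
  | babab
  | bbaaa => bbaa => bba

aa->a; abb->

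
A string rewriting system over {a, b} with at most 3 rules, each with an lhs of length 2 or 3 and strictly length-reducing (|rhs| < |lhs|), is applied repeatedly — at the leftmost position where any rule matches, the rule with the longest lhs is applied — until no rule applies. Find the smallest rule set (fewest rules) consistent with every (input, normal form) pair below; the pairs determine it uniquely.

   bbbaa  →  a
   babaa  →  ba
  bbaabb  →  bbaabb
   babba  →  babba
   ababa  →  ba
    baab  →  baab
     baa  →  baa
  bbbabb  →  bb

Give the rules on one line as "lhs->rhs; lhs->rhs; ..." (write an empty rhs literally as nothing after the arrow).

  | bbbaa => abaa => a
  | babaa => ba
  | bbaabb
  | babba

aba->; bbb->ab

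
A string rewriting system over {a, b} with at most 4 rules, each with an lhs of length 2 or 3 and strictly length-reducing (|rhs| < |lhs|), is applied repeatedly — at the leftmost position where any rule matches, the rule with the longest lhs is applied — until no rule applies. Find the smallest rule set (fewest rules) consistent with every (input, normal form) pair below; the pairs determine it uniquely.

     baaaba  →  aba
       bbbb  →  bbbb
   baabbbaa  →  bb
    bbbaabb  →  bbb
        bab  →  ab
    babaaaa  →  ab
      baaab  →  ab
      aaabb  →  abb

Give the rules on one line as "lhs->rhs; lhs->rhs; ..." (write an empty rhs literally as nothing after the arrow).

  | baaaba => baba => aba
  | bbbb
  | baabbbaa => bbbbaa => bbba => bb
  | bbbaabb => bbabb => bbb

aa->; bab->ab; bba->b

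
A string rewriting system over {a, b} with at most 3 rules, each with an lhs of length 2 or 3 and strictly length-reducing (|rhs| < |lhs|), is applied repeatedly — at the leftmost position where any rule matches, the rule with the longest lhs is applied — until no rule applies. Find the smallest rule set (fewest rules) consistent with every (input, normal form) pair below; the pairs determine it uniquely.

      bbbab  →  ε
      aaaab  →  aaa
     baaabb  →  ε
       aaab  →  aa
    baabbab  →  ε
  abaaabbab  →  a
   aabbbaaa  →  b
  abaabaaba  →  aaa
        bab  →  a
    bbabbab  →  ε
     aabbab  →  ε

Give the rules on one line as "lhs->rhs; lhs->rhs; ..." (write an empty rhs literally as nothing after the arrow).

  | bbbab => abab => ab => ε
  | aaaab => aaa
  | baaabb => baabb => babb => bbb => ab => ε
  | aaab => aa

ab->; ba->b; bb->a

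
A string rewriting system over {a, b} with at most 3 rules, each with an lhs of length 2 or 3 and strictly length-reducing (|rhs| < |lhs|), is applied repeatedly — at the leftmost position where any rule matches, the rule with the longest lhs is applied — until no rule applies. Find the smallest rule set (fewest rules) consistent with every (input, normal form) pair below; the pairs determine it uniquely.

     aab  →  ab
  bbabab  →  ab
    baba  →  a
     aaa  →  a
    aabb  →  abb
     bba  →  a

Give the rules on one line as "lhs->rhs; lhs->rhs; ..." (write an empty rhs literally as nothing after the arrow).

aa->a; ba->a

  | aab => ab
  | bbabab => babab => abab => aab => ab
  | baba => aba => aa => a
  | aaa => aa => a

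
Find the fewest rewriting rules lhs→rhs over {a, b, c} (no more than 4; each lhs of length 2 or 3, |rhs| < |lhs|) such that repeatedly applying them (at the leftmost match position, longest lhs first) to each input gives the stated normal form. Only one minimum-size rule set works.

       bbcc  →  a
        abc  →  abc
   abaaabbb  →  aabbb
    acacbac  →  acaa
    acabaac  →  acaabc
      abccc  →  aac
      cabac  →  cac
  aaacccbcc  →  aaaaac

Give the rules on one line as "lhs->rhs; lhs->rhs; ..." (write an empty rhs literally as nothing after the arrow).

ba->; baa->ab; bcc->cc; cc->a

  | bbcc => bcc => cc => a
  | abc
  | abaaabbb => aababbb => aabbb
  | acacbac => acacc => acaa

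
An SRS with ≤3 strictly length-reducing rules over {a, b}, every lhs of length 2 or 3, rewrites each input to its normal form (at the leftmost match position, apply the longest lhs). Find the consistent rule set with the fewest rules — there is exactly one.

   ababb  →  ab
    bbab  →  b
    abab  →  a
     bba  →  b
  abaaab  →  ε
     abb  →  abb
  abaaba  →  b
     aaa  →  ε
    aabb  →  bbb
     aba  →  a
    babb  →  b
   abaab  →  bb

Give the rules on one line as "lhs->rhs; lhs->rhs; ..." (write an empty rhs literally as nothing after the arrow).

  | ababb => ab
  | bbab => b
  | abab => a
  | bba => b

aa->b; ba->; bab->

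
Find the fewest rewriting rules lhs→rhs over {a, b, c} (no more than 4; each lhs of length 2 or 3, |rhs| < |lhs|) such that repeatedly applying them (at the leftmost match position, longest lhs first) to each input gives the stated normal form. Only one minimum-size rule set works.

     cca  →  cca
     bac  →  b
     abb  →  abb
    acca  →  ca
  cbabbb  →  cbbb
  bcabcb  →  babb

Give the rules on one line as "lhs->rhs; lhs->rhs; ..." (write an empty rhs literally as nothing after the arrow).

ac->; bc->b; cba->c

  | cca
  | bac => b
  | abb
  | acca => ca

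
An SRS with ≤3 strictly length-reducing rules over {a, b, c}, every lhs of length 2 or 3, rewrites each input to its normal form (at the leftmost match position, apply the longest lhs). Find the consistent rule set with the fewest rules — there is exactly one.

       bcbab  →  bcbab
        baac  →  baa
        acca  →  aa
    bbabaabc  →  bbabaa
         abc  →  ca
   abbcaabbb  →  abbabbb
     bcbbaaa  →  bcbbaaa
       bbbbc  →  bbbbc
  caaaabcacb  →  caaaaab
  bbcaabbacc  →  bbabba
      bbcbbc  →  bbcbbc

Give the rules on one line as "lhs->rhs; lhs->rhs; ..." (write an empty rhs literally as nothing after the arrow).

abc->ca; ac->a; bca->b

  | bcbab
  | baac => baa
  | acca => aca => aa
  | bbabaabc => bbabaca => bbabaa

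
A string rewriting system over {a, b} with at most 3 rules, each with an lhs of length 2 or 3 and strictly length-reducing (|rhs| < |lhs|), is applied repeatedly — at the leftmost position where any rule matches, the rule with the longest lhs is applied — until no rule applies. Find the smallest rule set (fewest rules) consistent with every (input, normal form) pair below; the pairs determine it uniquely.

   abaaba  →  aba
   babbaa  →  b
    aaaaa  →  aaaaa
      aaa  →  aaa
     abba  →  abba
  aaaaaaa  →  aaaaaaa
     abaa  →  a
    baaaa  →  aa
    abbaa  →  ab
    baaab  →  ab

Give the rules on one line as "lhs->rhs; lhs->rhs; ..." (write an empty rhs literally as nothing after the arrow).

baa->; bab->b

  | abaaba => aba
  | babbaa => bbaa => b
  | aaaaa
  | aaa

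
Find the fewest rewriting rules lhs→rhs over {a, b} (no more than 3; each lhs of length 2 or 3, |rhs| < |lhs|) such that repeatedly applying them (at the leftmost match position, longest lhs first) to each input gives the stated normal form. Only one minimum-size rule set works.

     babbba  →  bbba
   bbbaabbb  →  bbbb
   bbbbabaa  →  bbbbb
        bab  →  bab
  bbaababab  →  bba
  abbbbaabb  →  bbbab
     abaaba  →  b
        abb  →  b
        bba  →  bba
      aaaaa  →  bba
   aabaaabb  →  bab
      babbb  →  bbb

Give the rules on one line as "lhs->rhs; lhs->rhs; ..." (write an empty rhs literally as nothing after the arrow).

  | babbba => bbba
  | bbbaabbb => bbbabb => bbbb
  | bbbbabaa => bbbbabb => bbbbb
  | bab

aa->b; aab->a; abb->b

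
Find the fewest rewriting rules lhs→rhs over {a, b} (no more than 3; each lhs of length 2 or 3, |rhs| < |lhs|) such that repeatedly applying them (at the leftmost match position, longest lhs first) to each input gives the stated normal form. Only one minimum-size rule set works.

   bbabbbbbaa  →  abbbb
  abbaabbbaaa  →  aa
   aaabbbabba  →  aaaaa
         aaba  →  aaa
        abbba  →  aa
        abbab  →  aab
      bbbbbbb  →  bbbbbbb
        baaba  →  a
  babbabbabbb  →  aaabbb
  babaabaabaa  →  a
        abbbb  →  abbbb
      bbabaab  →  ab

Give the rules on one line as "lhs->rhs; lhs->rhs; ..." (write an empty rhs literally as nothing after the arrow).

  | bbabbbbbaa => babbbbbaa => abbbbbaa => abbbb
  | abbaabbbaaa => abbbbaaa => abbba => abba => aba => aa
  | aaabbbabba => aaabbabba => aaababba => aaaabba => aaaaba => aaaaa
  | aaba => aaa

ba->a; baa->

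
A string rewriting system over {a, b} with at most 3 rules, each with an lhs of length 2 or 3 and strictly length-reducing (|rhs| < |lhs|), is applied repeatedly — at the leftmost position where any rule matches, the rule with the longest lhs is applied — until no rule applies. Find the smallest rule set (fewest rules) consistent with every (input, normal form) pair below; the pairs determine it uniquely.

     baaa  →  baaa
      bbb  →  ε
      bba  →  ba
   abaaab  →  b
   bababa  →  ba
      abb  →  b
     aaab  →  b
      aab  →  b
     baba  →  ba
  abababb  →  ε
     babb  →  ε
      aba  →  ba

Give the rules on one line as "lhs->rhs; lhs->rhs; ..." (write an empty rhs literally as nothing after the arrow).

  | baaa
  | bbb => ε
  | bba => ba
  | abaaab => baaab => baab => bab => bb => b

ab->b; bb->b; bbb->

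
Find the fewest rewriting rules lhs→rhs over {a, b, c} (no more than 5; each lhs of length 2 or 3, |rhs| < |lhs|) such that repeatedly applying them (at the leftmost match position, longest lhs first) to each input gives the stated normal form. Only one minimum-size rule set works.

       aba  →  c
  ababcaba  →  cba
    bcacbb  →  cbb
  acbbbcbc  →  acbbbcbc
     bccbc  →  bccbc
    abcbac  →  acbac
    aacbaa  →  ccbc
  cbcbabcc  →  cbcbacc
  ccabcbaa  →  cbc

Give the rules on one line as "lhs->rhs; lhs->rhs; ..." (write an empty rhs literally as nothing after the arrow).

aa->c; ab->a; bca->; cac->

  | aba => aa => c
  | ababcaba => aabcaba => cbcaba => cba
  | bcacbb => cbb
  | acbbbcbc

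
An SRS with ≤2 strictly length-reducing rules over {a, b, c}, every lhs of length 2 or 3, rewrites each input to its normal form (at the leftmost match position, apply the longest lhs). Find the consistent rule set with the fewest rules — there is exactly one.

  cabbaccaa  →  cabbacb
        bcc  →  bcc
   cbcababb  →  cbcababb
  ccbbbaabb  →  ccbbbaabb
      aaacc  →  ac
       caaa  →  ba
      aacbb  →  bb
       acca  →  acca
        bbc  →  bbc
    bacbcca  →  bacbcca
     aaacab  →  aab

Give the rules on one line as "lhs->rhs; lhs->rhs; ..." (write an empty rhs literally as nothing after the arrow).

  | cabbaccaa => cabbacb
  | bcc
  | cbcababb
  | ccbbbaabb

aac->; caa->b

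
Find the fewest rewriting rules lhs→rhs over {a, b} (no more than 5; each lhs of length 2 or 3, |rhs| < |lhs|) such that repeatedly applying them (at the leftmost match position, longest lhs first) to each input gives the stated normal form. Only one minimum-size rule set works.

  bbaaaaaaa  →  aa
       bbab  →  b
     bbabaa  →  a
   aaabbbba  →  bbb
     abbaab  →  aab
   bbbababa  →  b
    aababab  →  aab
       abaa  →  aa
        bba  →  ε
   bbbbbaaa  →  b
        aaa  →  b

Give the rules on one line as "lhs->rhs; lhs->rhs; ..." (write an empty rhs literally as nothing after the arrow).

  | bbaaaaaaa => aaaaaa => baaa => aa
  | bbab => b
  | bbabaa => baa => a
  | aaabbbba => bbbbba => bbb

aaa->b; ba->b; baa->a; bba->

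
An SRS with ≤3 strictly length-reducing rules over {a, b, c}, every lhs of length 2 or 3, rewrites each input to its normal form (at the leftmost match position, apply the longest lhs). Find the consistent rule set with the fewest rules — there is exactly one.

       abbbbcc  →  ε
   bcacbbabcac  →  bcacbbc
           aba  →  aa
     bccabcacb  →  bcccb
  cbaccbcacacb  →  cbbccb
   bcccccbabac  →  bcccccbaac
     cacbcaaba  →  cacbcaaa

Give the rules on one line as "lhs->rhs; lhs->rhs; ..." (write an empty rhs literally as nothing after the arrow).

ab->a; aca->; acc->

  | abbbbcc => abbbcc => abbcc => abcc => acc => ε
  | bcacbbabcac => bcacbbacac => bcacbbc
  | aba => aa
  | bccabcacb => bccacacb => bcccb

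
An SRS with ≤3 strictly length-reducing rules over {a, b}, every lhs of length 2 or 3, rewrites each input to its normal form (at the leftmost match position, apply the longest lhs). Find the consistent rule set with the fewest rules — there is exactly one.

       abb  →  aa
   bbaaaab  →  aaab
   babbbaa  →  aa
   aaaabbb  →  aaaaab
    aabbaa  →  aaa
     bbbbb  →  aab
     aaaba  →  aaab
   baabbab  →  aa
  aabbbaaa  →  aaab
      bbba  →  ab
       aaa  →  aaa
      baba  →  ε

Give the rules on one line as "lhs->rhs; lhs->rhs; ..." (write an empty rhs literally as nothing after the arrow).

  | abb => aa
  | bbaaaab => aaab
  | babbbaa => bbbbaa => abbaa => aa
  | aaaabbb => aaaaab

ba->b; bb->a; bba->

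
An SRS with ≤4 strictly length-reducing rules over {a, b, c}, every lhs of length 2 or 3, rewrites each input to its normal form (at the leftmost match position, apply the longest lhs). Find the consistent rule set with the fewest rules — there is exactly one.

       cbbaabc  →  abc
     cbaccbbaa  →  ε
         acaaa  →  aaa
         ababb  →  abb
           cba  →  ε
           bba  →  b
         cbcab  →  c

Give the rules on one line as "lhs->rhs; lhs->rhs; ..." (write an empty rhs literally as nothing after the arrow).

  | cbbaabc => cbaabc => caabc => abc
  | cbaccbbaa => caccbbaa => ccbbaa => ccbaa => ccaa => ca => ε
  | acaaa => aaa
  | ababb => abb

ba->; ca->; cb->c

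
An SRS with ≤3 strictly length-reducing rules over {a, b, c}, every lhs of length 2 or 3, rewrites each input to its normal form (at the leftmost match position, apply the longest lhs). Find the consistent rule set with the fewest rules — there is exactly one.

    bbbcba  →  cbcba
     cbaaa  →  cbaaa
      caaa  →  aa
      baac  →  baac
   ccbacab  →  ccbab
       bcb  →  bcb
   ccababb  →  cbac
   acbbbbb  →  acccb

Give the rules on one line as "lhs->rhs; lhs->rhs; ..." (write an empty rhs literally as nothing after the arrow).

bb->c; ca->

  | bbbcba => cbcba
  | cbaaa
  | caaa => aa
  | baac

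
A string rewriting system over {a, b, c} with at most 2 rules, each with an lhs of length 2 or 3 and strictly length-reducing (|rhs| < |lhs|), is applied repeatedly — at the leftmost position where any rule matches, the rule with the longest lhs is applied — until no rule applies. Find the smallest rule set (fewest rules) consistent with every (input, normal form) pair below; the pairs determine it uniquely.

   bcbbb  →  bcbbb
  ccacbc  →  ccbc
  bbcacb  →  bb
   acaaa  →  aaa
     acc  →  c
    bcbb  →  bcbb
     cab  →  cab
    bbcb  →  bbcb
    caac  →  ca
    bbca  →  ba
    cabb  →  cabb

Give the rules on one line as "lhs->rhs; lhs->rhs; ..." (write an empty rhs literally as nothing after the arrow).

  | bcbbb
  | ccacbc => ccbc
  | bbcacb => bacb => bb
  | acaaa => aaa

ac->; bca->a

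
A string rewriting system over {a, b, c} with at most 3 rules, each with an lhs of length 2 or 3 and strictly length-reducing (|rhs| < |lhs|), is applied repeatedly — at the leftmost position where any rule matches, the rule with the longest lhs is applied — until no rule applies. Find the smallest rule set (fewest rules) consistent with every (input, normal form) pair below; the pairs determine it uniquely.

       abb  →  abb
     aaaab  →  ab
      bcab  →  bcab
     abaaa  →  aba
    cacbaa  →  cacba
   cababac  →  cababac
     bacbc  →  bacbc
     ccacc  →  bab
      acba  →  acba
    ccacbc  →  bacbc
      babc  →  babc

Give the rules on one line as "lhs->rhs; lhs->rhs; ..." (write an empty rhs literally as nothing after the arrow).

  | abb
  | aaaab => aaab => aab => ab
  | bcab
  | abaaa => abaa => aba

aa->a; cc->b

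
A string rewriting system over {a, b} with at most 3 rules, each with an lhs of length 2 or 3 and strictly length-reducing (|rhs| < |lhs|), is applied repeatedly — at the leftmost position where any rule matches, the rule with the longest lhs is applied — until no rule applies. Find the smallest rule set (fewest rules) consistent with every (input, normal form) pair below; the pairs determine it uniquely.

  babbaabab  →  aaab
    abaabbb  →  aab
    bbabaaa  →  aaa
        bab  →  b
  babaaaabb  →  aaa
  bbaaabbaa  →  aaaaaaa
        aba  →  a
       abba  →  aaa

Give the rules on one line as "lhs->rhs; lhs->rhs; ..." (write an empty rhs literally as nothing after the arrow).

  | babbaabab => bbaabab => aaabab => aaab
  | abaabbb => abbb => aab
  | bbabaaa => aabaaa => aaa
  | bab => b

ba->; baa->; bb->a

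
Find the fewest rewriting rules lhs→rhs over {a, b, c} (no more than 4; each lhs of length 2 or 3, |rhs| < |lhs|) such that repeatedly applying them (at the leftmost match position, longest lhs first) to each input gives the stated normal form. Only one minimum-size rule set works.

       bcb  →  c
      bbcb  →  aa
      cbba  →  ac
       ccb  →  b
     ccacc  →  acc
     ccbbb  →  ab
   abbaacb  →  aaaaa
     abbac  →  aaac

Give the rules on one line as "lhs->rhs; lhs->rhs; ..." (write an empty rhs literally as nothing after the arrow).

  | bcb => ba => c
  | bbcb => acb => aa
  | cbba => aba => ac
  | ccb => ca => b

ba->c; bb->a; ca->b; cb->a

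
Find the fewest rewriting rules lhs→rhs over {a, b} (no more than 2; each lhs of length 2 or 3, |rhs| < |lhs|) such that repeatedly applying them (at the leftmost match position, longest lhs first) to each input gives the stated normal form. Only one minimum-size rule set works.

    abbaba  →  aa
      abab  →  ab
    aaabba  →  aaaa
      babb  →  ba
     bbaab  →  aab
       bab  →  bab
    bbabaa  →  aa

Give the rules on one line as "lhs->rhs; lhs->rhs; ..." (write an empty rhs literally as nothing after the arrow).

  | abbaba => aaba => aa
  | abab => ab
  | aaabba => aaaa
  | babb => ba

aba->a; bb->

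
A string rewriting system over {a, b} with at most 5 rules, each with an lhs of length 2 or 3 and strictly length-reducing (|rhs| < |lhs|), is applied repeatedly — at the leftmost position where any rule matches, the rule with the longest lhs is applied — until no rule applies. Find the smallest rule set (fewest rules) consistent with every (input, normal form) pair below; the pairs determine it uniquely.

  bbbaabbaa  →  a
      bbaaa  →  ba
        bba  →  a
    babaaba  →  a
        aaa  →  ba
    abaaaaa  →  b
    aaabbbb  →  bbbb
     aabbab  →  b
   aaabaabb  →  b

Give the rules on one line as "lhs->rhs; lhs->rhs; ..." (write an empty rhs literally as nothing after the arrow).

  | bbbaabbaa => baabbaa => abbaa => baa => a
  | bbaaa => aaa => ba
  | bba => a
  | babaaba => baaba => aba => a

aa->b; ab->; baa->a; bba->a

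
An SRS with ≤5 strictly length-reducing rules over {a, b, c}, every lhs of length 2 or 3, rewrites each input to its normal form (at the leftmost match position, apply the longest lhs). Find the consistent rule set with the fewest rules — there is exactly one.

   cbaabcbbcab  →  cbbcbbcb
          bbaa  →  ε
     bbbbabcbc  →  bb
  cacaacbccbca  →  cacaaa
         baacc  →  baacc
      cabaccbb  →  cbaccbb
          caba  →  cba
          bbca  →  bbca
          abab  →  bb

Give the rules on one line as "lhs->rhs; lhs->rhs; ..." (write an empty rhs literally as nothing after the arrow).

ab->b; bba->cc; cbc->; cca->

  | cbaabcbbcab => cbabcbbcab => cbbcbbcab => cbbcbbcb
  | bbaa => cca => ε
  | bbbbabcbc => bbccbcbc => bbcbc => bb
  | cacaacbccbca => cacaacbca => cacaaa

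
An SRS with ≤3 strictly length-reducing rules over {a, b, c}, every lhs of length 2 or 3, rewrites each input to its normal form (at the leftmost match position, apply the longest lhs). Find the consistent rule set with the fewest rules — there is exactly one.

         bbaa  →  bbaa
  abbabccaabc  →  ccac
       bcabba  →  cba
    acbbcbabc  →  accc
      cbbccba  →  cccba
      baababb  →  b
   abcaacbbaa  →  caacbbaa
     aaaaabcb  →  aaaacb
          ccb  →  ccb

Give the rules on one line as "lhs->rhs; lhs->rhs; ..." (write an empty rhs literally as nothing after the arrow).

  | bbaa
  | abbabccaabc => babccaabc => bccaabc => ccaabc => ccac
  | bcabba => cabba => cba
  | acbbcbabc => acbcbabc => accbabc => accbc => accc

ab->; bc->c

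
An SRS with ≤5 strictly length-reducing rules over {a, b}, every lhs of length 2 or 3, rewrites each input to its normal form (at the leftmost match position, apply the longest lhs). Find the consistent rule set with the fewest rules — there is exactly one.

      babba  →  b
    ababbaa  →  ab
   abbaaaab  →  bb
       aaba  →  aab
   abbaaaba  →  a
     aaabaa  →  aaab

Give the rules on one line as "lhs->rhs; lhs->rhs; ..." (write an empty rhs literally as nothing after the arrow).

  | babba => ba => b
  | ababbaa => abaa => ab
  | abbaaaab => baaaab => baab => bb
  | aaba => aab

abb->b; ba->b; baa->b; bab->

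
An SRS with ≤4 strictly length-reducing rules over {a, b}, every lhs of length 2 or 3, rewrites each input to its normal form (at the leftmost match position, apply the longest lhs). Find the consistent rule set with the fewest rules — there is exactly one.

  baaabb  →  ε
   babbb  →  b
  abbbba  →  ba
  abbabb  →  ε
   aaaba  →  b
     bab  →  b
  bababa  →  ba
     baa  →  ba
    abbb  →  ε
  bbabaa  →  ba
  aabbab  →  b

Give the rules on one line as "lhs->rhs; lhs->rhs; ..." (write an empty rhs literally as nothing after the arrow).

aa->a; ab->; aba->b; bb->

  | baaabb => baabb => babb => bb => ε
  | babbb => bbb => b
  | abbbba => bbba => ba
  | abbabb => babb => bb => ε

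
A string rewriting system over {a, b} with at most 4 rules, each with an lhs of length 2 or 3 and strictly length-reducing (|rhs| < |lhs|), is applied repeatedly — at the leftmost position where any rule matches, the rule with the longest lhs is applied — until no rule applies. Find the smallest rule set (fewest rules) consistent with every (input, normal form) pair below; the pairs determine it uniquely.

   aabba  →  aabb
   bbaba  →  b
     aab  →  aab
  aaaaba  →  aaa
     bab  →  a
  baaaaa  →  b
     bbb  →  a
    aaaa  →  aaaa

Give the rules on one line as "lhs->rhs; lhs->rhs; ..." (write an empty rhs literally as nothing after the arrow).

  | aabba => aabb
  | bbaba => baa => ba => b
  | aab
  | aaaaba => aaa

aba->; ba->b; bab->a; bbb->a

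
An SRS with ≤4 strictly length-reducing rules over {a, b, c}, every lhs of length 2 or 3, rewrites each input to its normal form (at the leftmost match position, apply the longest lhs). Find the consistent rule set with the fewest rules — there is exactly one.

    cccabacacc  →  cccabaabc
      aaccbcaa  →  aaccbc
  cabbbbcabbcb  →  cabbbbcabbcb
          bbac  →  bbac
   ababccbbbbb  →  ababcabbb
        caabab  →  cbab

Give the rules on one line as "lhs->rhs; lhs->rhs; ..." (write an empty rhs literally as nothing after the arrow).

  | cccabacacc => cccabaabc
  | aaccbcaa => aaccbc
  | cabbbbcabbcb
  | bbac

caa->c; cac->ab; cbb->a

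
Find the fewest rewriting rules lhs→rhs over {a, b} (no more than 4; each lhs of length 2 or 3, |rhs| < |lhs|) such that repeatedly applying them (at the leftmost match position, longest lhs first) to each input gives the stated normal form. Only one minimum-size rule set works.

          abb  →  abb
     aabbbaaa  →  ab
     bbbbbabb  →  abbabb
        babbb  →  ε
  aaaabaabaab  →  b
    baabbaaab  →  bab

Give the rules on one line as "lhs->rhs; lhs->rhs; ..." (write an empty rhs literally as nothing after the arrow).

  | abb
  | aabbbaaa => bbbbaaa => abaaa => abaa => aba => ab
  | bbbbbabb => abbabb
  | babbb => baa => ε

aa->b; aba->ab; baa->; bbb->a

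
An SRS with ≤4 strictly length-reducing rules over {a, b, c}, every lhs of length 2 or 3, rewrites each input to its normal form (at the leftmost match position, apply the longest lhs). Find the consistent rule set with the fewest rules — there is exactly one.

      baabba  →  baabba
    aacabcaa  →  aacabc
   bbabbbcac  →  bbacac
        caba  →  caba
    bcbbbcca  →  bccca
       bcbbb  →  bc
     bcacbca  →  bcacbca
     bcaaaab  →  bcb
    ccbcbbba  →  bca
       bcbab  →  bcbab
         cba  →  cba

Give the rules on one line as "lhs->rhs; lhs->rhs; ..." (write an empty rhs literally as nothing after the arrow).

bbb->; caa->c; ccb->b

  | baabba
  | aacabcaa => aacabc
  | bbabbbcac => bbacac
  | caba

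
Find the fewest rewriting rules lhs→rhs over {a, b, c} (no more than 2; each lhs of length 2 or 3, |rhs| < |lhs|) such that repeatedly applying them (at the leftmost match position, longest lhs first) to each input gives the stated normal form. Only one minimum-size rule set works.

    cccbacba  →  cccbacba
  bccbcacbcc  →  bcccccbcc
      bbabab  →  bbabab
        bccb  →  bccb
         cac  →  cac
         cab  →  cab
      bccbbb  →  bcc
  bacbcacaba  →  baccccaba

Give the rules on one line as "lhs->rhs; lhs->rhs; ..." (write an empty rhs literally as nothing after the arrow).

  | cccbacba
  | bccbcacbcc => bcccccbcc
  | bbabab
  | bccb

bbb->; bca->cc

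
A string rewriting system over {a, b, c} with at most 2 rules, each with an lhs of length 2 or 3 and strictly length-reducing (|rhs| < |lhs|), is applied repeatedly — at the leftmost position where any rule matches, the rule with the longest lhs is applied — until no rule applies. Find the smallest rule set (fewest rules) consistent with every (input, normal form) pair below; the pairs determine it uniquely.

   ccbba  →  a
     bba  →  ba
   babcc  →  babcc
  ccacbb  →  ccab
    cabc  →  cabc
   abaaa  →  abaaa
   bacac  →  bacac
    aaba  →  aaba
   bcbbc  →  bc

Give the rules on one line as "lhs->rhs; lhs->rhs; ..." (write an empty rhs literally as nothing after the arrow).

bb->b; cb->

  | ccbba => cba => a
  | bba => ba
  | babcc
  | ccacbb => ccab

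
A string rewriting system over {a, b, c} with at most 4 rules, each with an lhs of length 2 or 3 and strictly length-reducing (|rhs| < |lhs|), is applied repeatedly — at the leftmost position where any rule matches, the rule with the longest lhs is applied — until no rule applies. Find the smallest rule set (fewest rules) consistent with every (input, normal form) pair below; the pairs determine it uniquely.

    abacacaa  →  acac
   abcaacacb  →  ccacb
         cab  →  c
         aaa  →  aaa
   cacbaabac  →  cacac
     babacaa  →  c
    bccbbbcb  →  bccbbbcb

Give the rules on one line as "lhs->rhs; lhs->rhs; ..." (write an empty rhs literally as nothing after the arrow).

  | abacacaa => acacaa => acac
  | abcaacacb => caacacb => ccacb
  | cab => c
  | aaa

ab->; ba->; caa->c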